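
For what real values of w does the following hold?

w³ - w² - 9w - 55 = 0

Possible rational roots are divisors of -55. Testing w = 5 gives 0, so (w - 5) is a factor.
Divide: w³ - w² - 9w - 55 = (w - 5)(w² + 4w + 11).
The quadratic w² + 4w + 11 has discriminant -28 < 0, so no further real roots.

w = 5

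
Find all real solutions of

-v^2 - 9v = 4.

Rearrange to standard form: -v^2 - 9v - 4 = 0.
Discriminant: (-9)^2 - 4*(-1)*(-4) = 65.
Quadratic formula: v = (9 +/- sqrt(65)) / (-2).
So v = -9/2 - sqrt(65)/2 ~= -8.5311 or v = -9/2 + sqrt(65)/2 ~= -0.4689.

v = -8.5311 or v = -0.4689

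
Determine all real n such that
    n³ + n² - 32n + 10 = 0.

n = -6.3166 or n = 0.3166 or n = 5

Possible rational roots are divisors of 10. Testing n = 5 gives 0, so (n - 5) is a factor.
Divide: n³ + n² - 32n + 10 = (n - 5)(n² + 6n - 2).
Apply the quadratic formula to n² + 6n - 2 = 0: n = (-6 ± √44)/2, i.e. n ≈ 0.3166 or n ≈ -6.3166.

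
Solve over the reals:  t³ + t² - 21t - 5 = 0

Possible rational roots are divisors of -5. Testing t = -5 gives 0, so (t + 5) is a factor.
Divide: t³ + t² - 21t - 5 = (t + 5)(t² - 4t - 1).
Apply the quadratic formula to t² - 4t - 1 = 0: t = (4 ± √20)/2, i.e. t ≈ 4.2361 or t ≈ -0.2361.

t = -5 or t = -0.2361 or t = 4.2361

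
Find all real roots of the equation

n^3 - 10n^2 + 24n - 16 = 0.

n = 1.1716 or n = 2 or n = 6.8284

Possible rational roots are divisors of -16. Testing n = 2 gives 0, so (n - 2) is a factor.
Divide: n^3 - 10n^2 + 24n - 16 = (n - 2)(n^2 - 8n + 8).
Apply the quadratic formula to n^2 - 8n + 8 = 0: n = (8 +/- sqrt(32))/2, i.e. n ~= 6.8284 or n ~= 1.1716.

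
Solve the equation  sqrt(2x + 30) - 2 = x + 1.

x = 3

Isolate the radical: sqrt(2x + 30) = x + 3.
Square both sides: 2x + 30 = (x + 3)^2.
Expand and rearrange: x^2 + 4x - 21 = 0.
Solving gives x = 3 or x = -7.
Check each candidate in the original equation:
  x = 3: sqrt(36) = 6, while x + 3 = 6 — valid.
  x = -7: sqrt(16) = 4, while x + 3 = -4 — extraneous.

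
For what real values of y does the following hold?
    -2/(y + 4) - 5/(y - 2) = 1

y = -8 or y = -1

Multiply both sides by (y + 4)(y - 2):
-2(y - 2) - 5(y + 4) = (y + 4)(y - 2).
Expand and collect terms: y^2 + 9y + 8 = 0.
Factor or apply the quadratic formula: y = -1 or y = -8.
Neither value makes a denominator zero (y != -4, y != 2), so both are valid.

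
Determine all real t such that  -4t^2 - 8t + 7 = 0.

Discriminant: (-8)^2 - 4*(-4)*7 = 176.
Quadratic formula: t = (8 +/- sqrt(176)) / (-8).
So t = -sqrt(11)/2 - 1 ~= -2.6583 or t = -1 + sqrt(11)/2 ~= 0.6583.

t = -2.6583 or t = 0.6583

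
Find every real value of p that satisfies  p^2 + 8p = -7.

Bring every term to one side: p^2 + 8p + 7 = 0.
Factor: (p + 1)(p + 7) = 0.
So p = -1 or p = -7.

p = -7 or p = -1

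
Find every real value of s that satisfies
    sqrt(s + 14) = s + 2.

Square both sides: s + 14 = (s + 2)^2.
Expand and rearrange: s^2 + 3s - 10 = 0.
Solving gives s = 2 or s = -5.
Check each candidate in the original equation:
  s = 2: sqrt(16) = 4, while s + 2 = 4 — valid.
  s = -5: sqrt(9) = 3, while s + 2 = -3 — extraneous.

s = 2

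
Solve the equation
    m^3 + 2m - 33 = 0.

m = 3

Possible rational roots are divisors of -33. Testing m = 3 gives 0, so (m - 3) is a factor.
Divide: m^3 + 2m - 33 = (m - 3)(m^2 + 3m + 11).
The quadratic m^2 + 3m + 11 has discriminant -35 < 0, so no further real roots.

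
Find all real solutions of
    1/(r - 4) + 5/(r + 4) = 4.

Multiply both sides by (r - 4)(r + 4):
(r + 4) + 5(r - 4) = 4(r - 4)(r + 4).
Expand and collect terms: 4r^2 - 6r - 48 = 0.
By the quadratic formula, r = (6 +/- sqrt(804)) / 8, so r ~= 4.2944 or r ~= -2.7944.
Neither value makes a denominator zero (r != 4, r != -4), so both are valid.

r = -2.7944 or r = 4.2944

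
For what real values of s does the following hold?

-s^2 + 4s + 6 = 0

Discriminant: (4)^2 - 4*(-1)*6 = 40.
Quadratic formula: s = (-4 +/- sqrt(40)) / (-2).
So s = 2 - sqrt(10) ~= -1.1623 or s = 2 + sqrt(10) ~= 5.1623.

s = -1.1623 or s = 5.1623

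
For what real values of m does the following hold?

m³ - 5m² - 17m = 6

Rearrange: m³ - 5m² - 17m - 6 = 0.
Possible rational roots are divisors of -6. Testing m = -2 gives 0, so (m + 2) is a factor.
Divide: m³ - 5m² - 17m - 6 = (m + 2)(m² - 7m - 3).
Apply the quadratic formula to m² - 7m - 3 = 0: m = (7 ± √61)/2, i.e. m ≈ 7.4051 or m ≈ -0.4051.

m = -2 or m = -0.4051 or m = 7.4051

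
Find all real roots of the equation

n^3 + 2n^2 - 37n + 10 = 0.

n = -7.2749 or n = 0.2749 or n = 5

Possible rational roots are divisors of 10. Testing n = 5 gives 0, so (n - 5) is a factor.
Divide: n^3 + 2n^2 - 37n + 10 = (n - 5)(n^2 + 7n - 2).
Apply the quadratic formula to n^2 + 7n - 2 = 0: n = (-7 +/- sqrt(57))/2, i.e. n ~= 0.2749 or n ~= -7.2749.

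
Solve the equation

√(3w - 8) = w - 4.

w = 8

Square both sides: 3w - 8 = (w - 4)².
Expand and rearrange: w² - 11w + 24 = 0.
Solving gives w = 8 or w = 3.
Check each candidate in the original equation:
  w = 8: √(16) = 4, while w - 4 = 4 — valid.
  w = 3: √(1) = 1, while w - 4 = -1 — extraneous.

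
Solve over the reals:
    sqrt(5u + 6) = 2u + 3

Square both sides: 5u + 6 = (2u + 3)^2.
Expand and rearrange: 4u^2 + 7u + 3 = 0.
Solving gives u = -0.75 or u = -1.
Check each candidate in the original equation:
  u = -0.75: sqrt(2.25) = 1.5, while 2u + 3 = 1.5 — valid.
  u = -1: sqrt(1) = 1, while 2u + 3 = 1 — valid.

u = -1 or u = -0.75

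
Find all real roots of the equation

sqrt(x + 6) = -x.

Square both sides: x + 6 = (-x)^2.
Expand and rearrange: x^2 - x - 6 = 0.
Solving gives x = 3 or x = -2.
Check each candidate in the original equation:
  x = 3: sqrt(9) = 3, while -x = -3 — extraneous.
  x = -2: sqrt(4) = 2, while -x = 2 — valid.

x = -2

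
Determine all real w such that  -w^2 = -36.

w = -6 or w = 6

Bring every term to one side: -w^2 + 36 = 0.
Factor: -1(w - 6)(w + 6) = 0.
So w = 6 or w = -6.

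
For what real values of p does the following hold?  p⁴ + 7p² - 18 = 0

Let u = p². The equation becomes u² + 7u - 18 = 0.
Factor: (u - 2)(u + 9) = 0, so u = 2 or u = -9.
p² = 2 gives p = ±√(2) ≈ ±1.4142.
p² = -9 < 0 has no real solution.

p = -1.4142 or p = 1.4142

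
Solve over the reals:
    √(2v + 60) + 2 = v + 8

Isolate the radical: √(2v + 60) = v + 6.
Square both sides: 2v + 60 = (v + 6)².
Expand and rearrange: v² + 10v - 24 = 0.
Solving gives v = 2 or v = -12.
Check each candidate in the original equation:
  v = 2: √(64) = 8, while v + 6 = 8 — valid.
  v = -12: √(36) = 6, while v + 6 = -6 — extraneous.

v = 2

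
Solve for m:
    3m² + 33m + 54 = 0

Factor: 3(m + 2)(m + 9) = 0.
So m = -2 or m = -9.

m = -9 or m = -2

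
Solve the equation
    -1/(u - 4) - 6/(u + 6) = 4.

u = -7.5332 or u = 3.7832

Multiply both sides by (u - 4)(u + 6):
-(u + 6) - 6(u - 4) = 4(u - 4)(u + 6).
Expand and collect terms: 4u² + 15u - 114 = 0.
By the quadratic formula, u = (-15 ± √2049) / 8, so u ≈ 3.7832 or u ≈ -7.5332.
Neither value makes a denominator zero (u ≠ 4, u ≠ -6), so both are valid.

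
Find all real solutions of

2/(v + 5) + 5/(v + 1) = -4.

Multiply both sides by (v + 5)(v + 1):
2(v + 1) + 5(v + 5) = -4(v + 5)(v + 1).
Expand and collect terms: -4v² - 31v - 47 = 0.
By the quadratic formula, v = (31 ± √209) / -8, so v ≈ -5.6821 or v ≈ -2.0679.
Neither value makes a denominator zero (v ≠ -5, v ≠ -1), so both are valid.

v = -5.6821 or v = -2.0679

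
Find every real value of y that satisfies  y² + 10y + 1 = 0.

y = -9.899 or y = -0.101

Discriminant: (10)² − 4·1·1 = 96.
Quadratic formula: y = (-10 ± √96) / 2.
So y = -5 + 2·√(6) ≈ -0.101 or y = -5 - 2·√(6) ≈ -9.899.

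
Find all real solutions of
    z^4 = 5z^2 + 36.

Let u = z^2. The equation becomes u^2 - 5u - 36 = 0.
Factor: (u - 9)(u + 4) = 0, so u = 9 or u = -4.
z^2 = 9 gives z = +/-3.
z^2 = -4 < 0 has no real solution.

z = -3 or z = 3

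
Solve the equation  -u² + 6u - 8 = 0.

u = 2 or u = 4

Factor: -1(u - 4)(u - 2) = 0.
So u = 4 or u = 2.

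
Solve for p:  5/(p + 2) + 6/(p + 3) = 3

Multiply both sides by (p + 2)(p + 3):
5(p + 3) + 6(p + 2) = 3(p + 2)(p + 3).
Expand and collect terms: 3p^2 + 4p - 9 = 0.
By the quadratic formula, p = (-4 +/- sqrt(124)) / 6, so p ~= 1.1893 or p ~= -2.5226.
Neither value makes a denominator zero (p != -2, p != -3), so both are valid.

p = -2.5226 or p = 1.1893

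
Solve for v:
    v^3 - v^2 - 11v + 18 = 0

Possible rational roots are divisors of 18. Testing v = 2 gives 0, so (v - 2) is a factor.
Divide: v^3 - v^2 - 11v + 18 = (v - 2)(v^2 + v - 9).
Apply the quadratic formula to v^2 + v - 9 = 0: v = (-1 +/- sqrt(37))/2, i.e. v ~= 2.5414 or v ~= -3.5414.

v = -3.5414 or v = 2 or v = 2.5414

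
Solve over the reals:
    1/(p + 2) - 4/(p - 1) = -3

Multiply both sides by (p + 2)(p - 1):
(p - 1) - 4(p + 2) = -3(p + 2)(p - 1).
Expand and collect terms: -3p² + 15 = 0.
By the quadratic formula, p = (0 ± √180) / -6, so p ≈ -2.2361 or p ≈ 2.2361.
Neither value makes a denominator zero (p ≠ -2, p ≠ 1), so both are valid.

p = -2.2361 or p = 2.2361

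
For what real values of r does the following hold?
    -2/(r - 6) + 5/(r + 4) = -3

Multiply both sides by (r - 6)(r + 4):
-2(r + 4) + 5(r - 6) = -3(r - 6)(r + 4).
Expand and collect terms: -3r² + 3r + 110 = 0.
By the quadratic formula, r = (-3 ± √1329) / -6, so r ≈ -5.5759 or r ≈ 6.5759.
Neither value makes a denominator zero (r ≠ 6, r ≠ -4), so both are valid.

r = -5.5759 or r = 6.5759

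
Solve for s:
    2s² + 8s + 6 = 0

s = -3 or s = -1

Factor: 2(s + 3)(s + 1) = 0.
So s = -3 or s = -1.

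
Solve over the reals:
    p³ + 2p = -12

Rearrange: p³ + 2p + 12 = 0.
Possible rational roots are divisors of 12. Testing p = -2 gives 0, so (p + 2) is a factor.
Divide: p³ + 2p + 12 = (p + 2)(p² - 2p + 6).
The quadratic p² - 2p + 6 has discriminant -20 < 0, so no further real roots.

p = -2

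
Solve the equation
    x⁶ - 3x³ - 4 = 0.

Let u = x³. The equation becomes u² - 3u - 4 = 0.
Factor: (u - 4)(u + 1) = 0, so u = 4 or u = -1.
x³ = 4 gives x = ∛(4) ≈ 1.5874.
x³ = -1 gives x = -1.

x = -1 or x = 1.5874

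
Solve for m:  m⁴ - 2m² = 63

m = -3 or m = 3

Let u = m². The equation becomes u² - 2u - 63 = 0.
Factor: (u + 7)(u - 9) = 0, so u = -7 or u = 9.
m² = -7 < 0 has no real solution.
m² = 9 gives m = ±3.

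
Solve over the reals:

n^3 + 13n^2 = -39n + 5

Rearrange: n^3 + 13n^2 + 39n - 5 = 0.
Possible rational roots are divisors of -5. Testing n = -5 gives 0, so (n + 5) is a factor.
Divide: n^3 + 13n^2 + 39n - 5 = (n + 5)(n^2 + 8n - 1).
Apply the quadratic formula to n^2 + 8n - 1 = 0: n = (-8 +/- sqrt(68))/2, i.e. n ~= 0.1231 or n ~= -8.1231.

n = -8.1231 or n = -5 or n = 0.1231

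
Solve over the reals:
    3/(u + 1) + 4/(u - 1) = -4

u = -2.1061 or u = 0.3561

Multiply both sides by (u + 1)(u - 1):
3(u - 1) + 4(u + 1) = -4(u + 1)(u - 1).
Expand and collect terms: -4u^2 - 7u + 3 = 0.
By the quadratic formula, u = (7 +/- sqrt(97)) / -8, so u ~= -2.1061 or u ~= 0.3561.
Neither value makes a denominator zero (u != -1, u != 1), so both are valid.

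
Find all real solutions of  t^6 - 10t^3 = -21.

t = 1.4422 or t = 1.9129

Let u = t^3. The equation becomes u^2 - 10u + 21 = 0.
Factor: (u - 7)(u - 3) = 0, so u = 7 or u = 3.
t^3 = 7 gives t = (7)^(1/3) ~= 1.9129.
t^3 = 3 gives t = (3)^(1/3) ~= 1.4422.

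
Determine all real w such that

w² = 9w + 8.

w = -0.8151 or w = 9.8151

Rearrange to standard form: w² - 9w - 8 = 0.
Discriminant: (-9)² − 4·1·(-8) = 113.
Quadratic formula: w = (9 ± √113) / 2.
So w = 9/2 + √(113)/2 ≈ 9.8151 or w = 9/2 - √(113)/2 ≈ -0.8151.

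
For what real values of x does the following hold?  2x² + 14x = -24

x = -4 or x = -3

Bring every term to one side: 2x² + 14x + 24 = 0.
Factor: 2(x + 3)(x + 4) = 0.
So x = -3 or x = -4.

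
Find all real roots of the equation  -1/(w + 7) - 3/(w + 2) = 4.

Multiply both sides by (w + 7)(w + 2):
-(w + 2) - 3(w + 7) = 4(w + 7)(w + 2).
Expand and collect terms: 4w² + 40w + 79 = 0.
By the quadratic formula, w = (-40 ± √336) / 8, so w ≈ -2.7087 or w ≈ -7.2913.
Neither value makes a denominator zero (w ≠ -7, w ≠ -2), so both are valid.

w = -7.2913 or w = -2.7087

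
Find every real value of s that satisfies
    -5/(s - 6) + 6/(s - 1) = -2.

Multiply both sides by (s - 6)(s - 1):
-5(s - 1) + 6(s - 6) = -2(s - 6)(s - 1).
Expand and collect terms: -2s² + 13s + 19 = 0.
By the quadratic formula, s = (-13 ± √321) / -4, so s ≈ -1.2291 or s ≈ 7.7291.
Neither value makes a denominator zero (s ≠ 6, s ≠ 1), so both are valid.

s = -1.2291 or s = 7.7291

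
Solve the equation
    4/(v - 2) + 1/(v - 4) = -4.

v = 0.9119 or v = 3.8381

Multiply both sides by (v - 2)(v - 4):
4(v - 4) + (v - 2) = -4(v - 2)(v - 4).
Expand and collect terms: -4v² + 19v - 14 = 0.
By the quadratic formula, v = (-19 ± √137) / -8, so v ≈ 0.9119 or v ≈ 3.8381.
Neither value makes a denominator zero (v ≠ 2, v ≠ 4), so both are valid.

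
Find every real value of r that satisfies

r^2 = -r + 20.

Bring every term to one side: r^2 + r - 20 = 0.
Factor: (r - 4)(r + 5) = 0.
So r = 4 or r = -5.

r = -5 or r = 4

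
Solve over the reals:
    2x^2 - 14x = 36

x = -2 or x = 9

Bring every term to one side: 2x^2 - 14x - 36 = 0.
Factor: 2(x - 9)(x + 2) = 0.
So x = 9 or x = -2.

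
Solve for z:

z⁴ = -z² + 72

Let u = z². The equation becomes u² + u - 72 = 0.
Factor: (u - 8)(u + 9) = 0, so u = 8 or u = -9.
z² = 8 gives z = ±2·√(2) ≈ ±2.8284.
z² = -9 < 0 has no real solution.

z = -2.8284 or z = 2.8284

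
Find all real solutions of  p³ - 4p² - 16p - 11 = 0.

Possible rational roots are divisors of -11. Testing p = -1 gives 0, so (p + 1) is a factor.
Divide: p³ - 4p² - 16p - 11 = (p + 1)(p² - 5p - 11).
Apply the quadratic formula to p² - 5p - 11 = 0: p = (5 ± √69)/2, i.e. p ≈ 6.6533 or p ≈ -1.6533.

p = -1.6533 or p = -1 or p = 6.6533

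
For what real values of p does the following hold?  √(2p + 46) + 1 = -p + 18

p = 9

Isolate the radical: √(2p + 46) = -p + 17.
Square both sides: 2p + 46 = (-p + 17)².
Expand and rearrange: p² - 36p + 243 = 0.
Solving gives p = 27 or p = 9.
Check each candidate in the original equation:
  p = 27: √(100) = 10, while -p + 17 = -10 — extraneous.
  p = 9: √(64) = 8, while -p + 17 = 8 — valid.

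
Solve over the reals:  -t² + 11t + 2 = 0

t = -0.1789 or t = 11.1789

Discriminant: (11)² − 4·(-1)·2 = 129.
Quadratic formula: t = (-11 ± √129) / (-2).
So t = 11/2 - √(129)/2 ≈ -0.1789 or t = 11/2 + √(129)/2 ≈ 11.1789.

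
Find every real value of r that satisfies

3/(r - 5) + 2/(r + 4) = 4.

r = -3.5404 or r = 5.7904

Multiply both sides by (r - 5)(r + 4):
3(r + 4) + 2(r - 5) = 4(r - 5)(r + 4).
Expand and collect terms: 4r^2 - 9r - 82 = 0.
By the quadratic formula, r = (9 +/- sqrt(1393)) / 8, so r ~= 5.7904 or r ~= -3.5404.
Neither value makes a denominator zero (r != 5, r != -4), so both are valid.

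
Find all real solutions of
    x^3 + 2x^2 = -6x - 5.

x = -1

Rearrange: x^3 + 2x^2 + 6x + 5 = 0.
Possible rational roots are divisors of 5. Testing x = -1 gives 0, so (x + 1) is a factor.
Divide: x^3 + 2x^2 + 6x + 5 = (x + 1)(x^2 + x + 5).
The quadratic x^2 + x + 5 has discriminant -19 < 0, so no further real roots.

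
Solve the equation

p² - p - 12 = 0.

p = -3 or p = 4

Factor: (p - 4)(p + 3) = 0.
So p = 4 or p = -3.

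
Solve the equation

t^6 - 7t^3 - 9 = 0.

t = -1.0353 or t = 2.0091

Let u = t^3. The equation becomes u^2 - 7u - 9 = 0.
By the quadratic formula, u = 7/2 + sqrt(85)/2 or u = 7/2 - sqrt(85)/2.
t^3 = 7/2 + sqrt(85)/2 gives t = (7/2 + sqrt(85)/2)^(1/3) ~= 2.0091.
t^3 = 7/2 - sqrt(85)/2 gives t = -(-7/2 + sqrt(85)/2)^(1/3) ~= -1.0353.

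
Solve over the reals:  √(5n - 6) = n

n = 2 or n = 3

Square both sides: 5n - 6 = (n)².
Expand and rearrange: n² - 5n + 6 = 0.
Solving gives n = 3 or n = 2.
Check each candidate in the original equation:
  n = 3: √(9) = 3, while n = 3 — valid.
  n = 2: √(4) = 2, while n = 2 — valid.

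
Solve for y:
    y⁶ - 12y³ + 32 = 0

y = 1.5874 or y = 2

Let u = y³. The equation becomes u² - 12u + 32 = 0.
Factor: (u - 8)(u - 4) = 0, so u = 8 or u = 4.
y³ = 8 gives y = 2.
y³ = 4 gives y = ∛(4) ≈ 1.5874.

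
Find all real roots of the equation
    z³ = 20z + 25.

z = -3.618 or z = -1.382 or z = 5

Rearrange: z³ - 20z - 25 = 0.
Possible rational roots are divisors of -25. Testing z = 5 gives 0, so (z - 5) is a factor.
Divide: z³ - 20z - 25 = (z - 5)(z² + 5z + 5).
Apply the quadratic formula to z² + 5z + 5 = 0: z = (-5 ± √5)/2, i.e. z ≈ -1.382 or z ≈ -3.618.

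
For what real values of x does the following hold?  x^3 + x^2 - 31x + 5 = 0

Possible rational roots are divisors of 5. Testing x = 5 gives 0, so (x - 5) is a factor.
Divide: x^3 + x^2 - 31x + 5 = (x - 5)(x^2 + 6x - 1).
Apply the quadratic formula to x^2 + 6x - 1 = 0: x = (-6 +/- sqrt(40))/2, i.e. x ~= 0.1623 or x ~= -6.1623.

x = -6.1623 or x = 0.1623 or x = 5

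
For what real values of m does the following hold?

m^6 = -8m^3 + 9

Let u = m^3. The equation becomes u^2 + 8u - 9 = 0.
Factor: (u + 9)(u - 1) = 0, so u = -9 or u = 1.
m^3 = -9 gives m = -(9)^(1/3) ~= -2.0801.
m^3 = 1 gives m = 1.

m = -2.0801 or m = 1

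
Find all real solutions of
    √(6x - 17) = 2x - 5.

Square both sides: 6x - 17 = (2x - 5)².
Expand and rearrange: 4x² - 26x + 42 = 0.
Solving gives x = 3.5 or x = 3.
Check each candidate in the original equation:
  x = 3.5: √(4) = 2, while 2x - 5 = 2 — valid.
  x = 3: √(1) = 1, while 2x - 5 = 1 — valid.

x = 3 or x = 3.5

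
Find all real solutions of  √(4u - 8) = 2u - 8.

u = 6

Square both sides: 4u - 8 = (2u - 8)².
Expand and rearrange: 4u² - 36u + 72 = 0.
Solving gives u = 6 or u = 3.
Check each candidate in the original equation:
  u = 6: √(16) = 4, while 2u - 8 = 4 — valid.
  u = 3: √(4) = 2, while 2u - 8 = -2 — extraneous.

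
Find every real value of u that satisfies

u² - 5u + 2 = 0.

u = 0.4384 or u = 4.5616

Discriminant: (-5)² − 4·1·2 = 17.
Quadratic formula: u = (5 ± √17) / 2.
So u = √(17)/2 + 5/2 ≈ 4.5616 or u = 5/2 - √(17)/2 ≈ 0.4384.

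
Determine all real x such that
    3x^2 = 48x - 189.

Bring every term to one side: 3x^2 - 48x + 189 = 0.
Factor: 3(x - 7)(x - 9) = 0.
So x = 7 or x = 9.

x = 7 or x = 9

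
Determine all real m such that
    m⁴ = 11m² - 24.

Let u = m². The equation becomes u² - 11u + 24 = 0.
Factor: (u - 3)(u - 8) = 0, so u = 3 or u = 8.
m² = 3 gives m = ±√(3) ≈ ±1.7321.
m² = 8 gives m = ±2·√(2) ≈ ±2.8284.

m = -2.8284 or m = -1.7321 or m = 1.7321 or m = 2.8284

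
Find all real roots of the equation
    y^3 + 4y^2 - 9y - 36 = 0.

Possible rational roots are divisors of -36. Testing y = -3 gives 0, so (y + 3) is a factor.
Divide: y^3 + 4y^2 - 9y - 36 = (y + 3)(y^2 + y - 12).
Factor the quadratic: y = 3 or y = -4.

y = -4 or y = -3 or y = 3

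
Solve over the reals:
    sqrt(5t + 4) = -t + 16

Square both sides: 5t + 4 = (-t + 16)^2.
Expand and rearrange: t^2 - 37t + 252 = 0.
Solving gives t = 28 or t = 9.
Check each candidate in the original equation:
  t = 28: sqrt(144) = 12, while -t + 16 = -12 — extraneous.
  t = 9: sqrt(49) = 7, while -t + 16 = 7 — valid.

t = 9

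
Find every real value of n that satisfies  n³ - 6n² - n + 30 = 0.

n = -2 or n = 3 or n = 5

Possible rational roots are divisors of 30. Testing n = 3 gives 0, so (n - 3) is a factor.
Divide: n³ - 6n² - n + 30 = (n - 3)(n² - 3n - 10).
Factor the quadratic: n = 5 or n = -2.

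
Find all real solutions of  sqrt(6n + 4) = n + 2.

Square both sides: 6n + 4 = (n + 2)^2.
Expand and rearrange: n^2 - 2n = 0.
Solving gives n = 2 or n = 0.
Check each candidate in the original equation:
  n = 2: sqrt(16) = 4, while n + 2 = 4 — valid.
  n = 0: sqrt(4) = 2, while n + 2 = 2 — valid.

n = 0 or n = 2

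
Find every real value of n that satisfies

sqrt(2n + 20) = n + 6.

Square both sides: 2n + 20 = (n + 6)^2.
Expand and rearrange: n^2 + 10n + 16 = 0.
Solving gives n = -2 or n = -8.
Check each candidate in the original equation:
  n = -2: sqrt(16) = 4, while n + 6 = 4 — valid.
  n = -8: sqrt(4) = 2, while n + 6 = -2 — extraneous.

n = -2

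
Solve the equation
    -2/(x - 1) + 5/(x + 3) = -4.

x = -4.1392 or x = 1.3892

Multiply both sides by (x - 1)(x + 3):
-2(x + 3) + 5(x - 1) = -4(x - 1)(x + 3).
Expand and collect terms: -4x^2 - 11x + 23 = 0.
By the quadratic formula, x = (11 +/- sqrt(489)) / -8, so x ~= -4.1392 or x ~= 1.3892.
Neither value makes a denominator zero (x != 1, x != -3), so both are valid.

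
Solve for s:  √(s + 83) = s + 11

s = -2

Square both sides: s + 83 = (s + 11)².
Expand and rearrange: s² + 21s + 38 = 0.
Solving gives s = -2 or s = -19.
Check each candidate in the original equation:
  s = -2: √(81) = 9, while s + 11 = 9 — valid.
  s = -19: √(64) = 8, while s + 11 = -8 — extraneous.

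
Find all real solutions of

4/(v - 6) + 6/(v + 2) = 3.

v = -0.3472 or v = 7.6805

Multiply both sides by (v - 6)(v + 2):
4(v + 2) + 6(v - 6) = 3(v - 6)(v + 2).
Expand and collect terms: 3v² - 22v - 8 = 0.
By the quadratic formula, v = (22 ± √580) / 6, so v ≈ 7.6805 or v ≈ -0.3472.
Neither value makes a denominator zero (v ≠ 6, v ≠ -2), so both are valid.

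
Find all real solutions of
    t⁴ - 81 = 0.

t = -3 or t = 3

Let u = t². The equation becomes u² - 81 = 0.
Factor: (u - 9)(u + 9) = 0, so u = 9 or u = -9.
t² = 9 gives t = ±3.
t² = -9 < 0 has no real solution.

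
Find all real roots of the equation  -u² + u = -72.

Bring every term to one side: -u² + u + 72 = 0.
Factor: -1(u - 9)(u + 8) = 0.
So u = 9 or u = -8.

u = -8 or u = 9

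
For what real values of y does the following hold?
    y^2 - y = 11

Rearrange to standard form: y^2 - y - 11 = 0.
Discriminant: (-1)^2 - 4*1*(-11) = 45.
Quadratic formula: y = (1 +/- sqrt(45)) / 2.
So y = 1/2 + 3*sqrt(5)/2 ~= 3.8541 or y = 1/2 - 3*sqrt(5)/2 ~= -2.8541.

y = -2.8541 or y = 3.8541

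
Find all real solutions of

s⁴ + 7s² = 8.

s = -1 or s = 1

Let u = s². The equation becomes u² + 7u - 8 = 0.
Factor: (u + 8)(u - 1) = 0, so u = -8 or u = 1.
s² = -8 < 0 has no real solution.
s² = 1 gives s = ±1.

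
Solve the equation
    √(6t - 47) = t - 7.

t = 8 or t = 12

Square both sides: 6t - 47 = (t - 7)².
Expand and rearrange: t² - 20t + 96 = 0.
Solving gives t = 12 or t = 8.
Check each candidate in the original equation:
  t = 12: √(25) = 5, while t - 7 = 5 — valid.
  t = 8: √(1) = 1, while t - 7 = 1 — valid.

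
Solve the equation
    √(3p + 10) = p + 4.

p = -3 or p = -2

Square both sides: 3p + 10 = (p + 4)².
Expand and rearrange: p² + 5p + 6 = 0.
Solving gives p = -2 or p = -3.
Check each candidate in the original equation:
  p = -2: √(4) = 2, while p + 4 = 2 — valid.
  p = -3: √(1) = 1, while p + 4 = 1 — valid.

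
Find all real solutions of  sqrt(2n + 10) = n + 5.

n = -5 or n = -3

Square both sides: 2n + 10 = (n + 5)^2.
Expand and rearrange: n^2 + 8n + 15 = 0.
Solving gives n = -3 or n = -5.
Check each candidate in the original equation:
  n = -3: sqrt(4) = 2, while n + 5 = 2 — valid.
  n = -5: sqrt(0) = 0, while n + 5 = 0 — valid.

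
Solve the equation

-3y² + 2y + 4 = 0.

Discriminant: (2)² − 4·(-3)·4 = 52.
Quadratic formula: y = (-2 ± √52) / (-6).
So y = 1/3 - √(13)/3 ≈ -0.8685 or y = 1/3 + √(13)/3 ≈ 1.5352.

y = -0.8685 or y = 1.5352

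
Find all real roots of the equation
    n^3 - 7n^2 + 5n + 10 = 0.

Possible rational roots are divisors of 10. Testing n = 2 gives 0, so (n - 2) is a factor.
Divide: n^3 - 7n^2 + 5n + 10 = (n - 2)(n^2 - 5n - 5).
Apply the quadratic formula to n^2 - 5n - 5 = 0: n = (5 +/- sqrt(45))/2, i.e. n ~= 5.8541 or n ~= -0.8541.

n = -0.8541 or n = 2 or n = 5.8541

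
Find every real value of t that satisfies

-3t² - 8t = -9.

t = -3.5191 or t = 0.8525

Rearrange to standard form: -3t² - 8t + 9 = 0.
Discriminant: (-8)² − 4·(-3)·9 = 172.
Quadratic formula: t = (8 ± √172) / (-6).
So t = -√(43)/3 - 4/3 ≈ -3.5191 or t = -4/3 + √(43)/3 ≈ 0.8525.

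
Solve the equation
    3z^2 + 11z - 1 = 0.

z = -3.7554 or z = 0.0888

Discriminant: (11)^2 - 4*3*(-1) = 133.
Quadratic formula: z = (-11 +/- sqrt(133)) / 6.
So z = -11/6 + sqrt(133)/6 ~= 0.0888 or z = -sqrt(133)/6 - 11/6 ~= -3.7554.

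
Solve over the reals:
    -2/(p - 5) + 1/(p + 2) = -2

p = -2.4408 or p = 5.9408

Multiply both sides by (p - 5)(p + 2):
-2(p + 2) + (p - 5) = -2(p - 5)(p + 2).
Expand and collect terms: -2p² + 7p + 29 = 0.
By the quadratic formula, p = (-7 ± √281) / -4, so p ≈ -2.4408 or p ≈ 5.9408.
Neither value makes a denominator zero (p ≠ 5, p ≠ -2), so both are valid.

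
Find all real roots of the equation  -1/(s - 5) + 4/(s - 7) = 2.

s = 4.7344 or s = 8.7656

Multiply both sides by (s - 5)(s - 7):
-(s - 7) + 4(s - 5) = 2(s - 5)(s - 7).
Expand and collect terms: 2s² - 27s + 83 = 0.
By the quadratic formula, s = (27 ± √65) / 4, so s ≈ 8.7656 or s ≈ 4.7344.
Neither value makes a denominator zero (s ≠ 5, s ≠ 7), so both are valid.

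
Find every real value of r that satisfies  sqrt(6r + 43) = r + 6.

r = 1

Square both sides: 6r + 43 = (r + 6)^2.
Expand and rearrange: r^2 + 6r - 7 = 0.
Solving gives r = 1 or r = -7.
Check each candidate in the original equation:
  r = 1: sqrt(49) = 7, while r + 6 = 7 — valid.
  r = -7: sqrt(1) = 1, while r + 6 = -1 — extraneous.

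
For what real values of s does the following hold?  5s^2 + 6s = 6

s = -1.849 or s = 0.649

Rearrange to standard form: 5s^2 + 6s - 6 = 0.
Discriminant: (6)^2 - 4*5*(-6) = 156.
Quadratic formula: s = (-6 +/- sqrt(156)) / 10.
So s = -3/5 + sqrt(39)/5 ~= 0.649 or s = -sqrt(39)/5 - 3/5 ~= -1.849.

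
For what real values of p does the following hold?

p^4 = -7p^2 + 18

Let u = p^2. The equation becomes u^2 + 7u - 18 = 0.
Factor: (u - 2)(u + 9) = 0, so u = 2 or u = -9.
p^2 = 2 gives p = +/-sqrt(2) ~= +/-1.4142.
p^2 = -9 < 0 has no real solution.

p = -1.4142 or p = 1.4142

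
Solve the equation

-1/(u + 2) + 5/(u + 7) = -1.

u = -11.5249 or u = -1.4751

Multiply both sides by (u + 2)(u + 7):
-(u + 7) + 5(u + 2) = -(u + 2)(u + 7).
Expand and collect terms: -u² - 13u - 17 = 0.
By the quadratic formula, u = (13 ± √101) / -2, so u ≈ -11.5249 or u ≈ -1.4751.
Neither value makes a denominator zero (u ≠ -2, u ≠ -7), so both are valid.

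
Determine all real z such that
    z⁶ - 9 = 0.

Let u = z³. The equation becomes u² - 9 = 0.
Factor: (u + 3)(u - 3) = 0, so u = -3 or u = 3.
z³ = -3 gives z = -∛(3) ≈ -1.4422.
z³ = 3 gives z = ∛(3) ≈ 1.4422.

z = -1.4422 or z = 1.4422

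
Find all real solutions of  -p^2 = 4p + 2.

p = -3.4142 or p = -0.5858

Rearrange to standard form: -p^2 - 4p - 2 = 0.
Discriminant: (-4)^2 - 4*(-1)*(-2) = 8.
Quadratic formula: p = (4 +/- sqrt(8)) / (-2).
So p = -2 - sqrt(2) ~= -3.4142 or p = -2 + sqrt(2) ~= -0.5858.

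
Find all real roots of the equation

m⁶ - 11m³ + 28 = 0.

Let u = m³. The equation becomes u² - 11u + 28 = 0.
Factor: (u - 7)(u - 4) = 0, so u = 7 or u = 4.
m³ = 7 gives m = ∛(7) ≈ 1.9129.
m³ = 4 gives m = ∛(4) ≈ 1.5874.

m = 1.5874 or m = 1.9129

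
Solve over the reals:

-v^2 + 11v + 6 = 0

Discriminant: (11)^2 - 4*(-1)*6 = 145.
Quadratic formula: v = (-11 +/- sqrt(145)) / (-2).
So v = 11/2 - sqrt(145)/2 ~= -0.5208 or v = 11/2 + sqrt(145)/2 ~= 11.5208.

v = -0.5208 or v = 11.5208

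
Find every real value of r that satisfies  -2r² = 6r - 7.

Rearrange to standard form: -2r² - 6r + 7 = 0.
Discriminant: (-6)² − 4·(-2)·7 = 92.
Quadratic formula: r = (6 ± √92) / (-4).
So r = -√(23)/2 - 3/2 ≈ -3.8979 or r = -3/2 + √(23)/2 ≈ 0.8979.

r = -3.8979 or r = 0.8979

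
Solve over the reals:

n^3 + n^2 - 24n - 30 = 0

n = -4.7321 or n = -1.2679 or n = 5

Possible rational roots are divisors of -30. Testing n = 5 gives 0, so (n - 5) is a factor.
Divide: n^3 + n^2 - 24n - 30 = (n - 5)(n^2 + 6n + 6).
Apply the quadratic formula to n^2 + 6n + 6 = 0: n = (-6 +/- sqrt(12))/2, i.e. n ~= -1.2679 or n ~= -4.7321.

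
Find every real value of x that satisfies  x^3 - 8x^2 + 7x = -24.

Rearrange: x^3 - 8x^2 + 7x + 24 = 0.
Possible rational roots are divisors of 24. Testing x = 3 gives 0, so (x - 3) is a factor.
Divide: x^3 - 8x^2 + 7x + 24 = (x - 3)(x^2 - 5x - 8).
Apply the quadratic formula to x^2 - 5x - 8 = 0: x = (5 +/- sqrt(57))/2, i.e. x ~= 6.2749 or x ~= -1.2749.

x = -1.2749 or x = 3 or x = 6.2749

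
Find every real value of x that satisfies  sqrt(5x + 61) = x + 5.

x = 4

Square both sides: 5x + 61 = (x + 5)^2.
Expand and rearrange: x^2 + 5x - 36 = 0.
Solving gives x = 4 or x = -9.
Check each candidate in the original equation:
  x = 4: sqrt(81) = 9, while x + 5 = 9 — valid.
  x = -9: sqrt(16) = 4, while x + 5 = -4 — extraneous.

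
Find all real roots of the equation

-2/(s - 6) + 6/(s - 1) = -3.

s = -0.822 or s = 6.4886

Multiply both sides by (s - 6)(s - 1):
-2(s - 1) + 6(s - 6) = -3(s - 6)(s - 1).
Expand and collect terms: -3s² + 17s + 16 = 0.
By the quadratic formula, s = (-17 ± √481) / -6, so s ≈ -0.822 or s ≈ 6.4886.
Neither value makes a denominator zero (s ≠ 6, s ≠ 1), so both are valid.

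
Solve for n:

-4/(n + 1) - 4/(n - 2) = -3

n = -0.1736 or n = 3.8403

Multiply both sides by (n + 1)(n - 2):
-4(n - 2) - 4(n + 1) = -3(n + 1)(n - 2).
Expand and collect terms: -3n² + 11n + 2 = 0.
By the quadratic formula, n = (-11 ± √145) / -6, so n ≈ -0.1736 or n ≈ 3.8403.
Neither value makes a denominator zero (n ≠ -1, n ≠ 2), so both are valid.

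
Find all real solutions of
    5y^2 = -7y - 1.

Rearrange to standard form: 5y^2 + 7y + 1 = 0.
Discriminant: (7)^2 - 4*5*1 = 29.
Quadratic formula: y = (-7 +/- sqrt(29)) / 10.
So y = -7/10 + sqrt(29)/10 ~= -0.1615 or y = -7/10 - sqrt(29)/10 ~= -1.2385.

y = -1.2385 or y = -0.1615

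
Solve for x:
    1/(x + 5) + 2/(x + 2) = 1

x = -4.4495 or x = 0.4495

Multiply both sides by (x + 5)(x + 2):
(x + 2) + 2(x + 5) = (x + 5)(x + 2).
Expand and collect terms: x² + 4x - 2 = 0.
By the quadratic formula, x = (-4 ± √24) / 2, so x ≈ 0.4495 or x ≈ -4.4495.
Neither value makes a denominator zero (x ≠ -5, x ≠ -2), so both are valid.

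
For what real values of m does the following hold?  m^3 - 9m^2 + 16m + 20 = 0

m = -0.8284 or m = 4.8284 or m = 5

Possible rational roots are divisors of 20. Testing m = 5 gives 0, so (m - 5) is a factor.
Divide: m^3 - 9m^2 + 16m + 20 = (m - 5)(m^2 - 4m - 4).
Apply the quadratic formula to m^2 - 4m - 4 = 0: m = (4 +/- sqrt(32))/2, i.e. m ~= 4.8284 or m ~= -0.8284.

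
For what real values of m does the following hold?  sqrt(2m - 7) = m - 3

m = 4

Square both sides: 2m - 7 = (m - 3)^2.
Expand and rearrange: m^2 - 8m + 16 = 0.
This gives the repeated root m = 4.
Check in the original equation:
  m = 4: sqrt(1) = 1, while m - 3 = 1 — valid.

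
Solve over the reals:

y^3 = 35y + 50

Rearrange: y^3 - 35y - 50 = 0.
Possible rational roots are divisors of -50. Testing y = -5 gives 0, so (y + 5) is a factor.
Divide: y^3 - 35y - 50 = (y + 5)(y^2 - 5y - 10).
Apply the quadratic formula to y^2 - 5y - 10 = 0: y = (5 +/- sqrt(65))/2, i.e. y ~= 6.5311 or y ~= -1.5311.

y = -5 or y = -1.5311 or y = 6.5311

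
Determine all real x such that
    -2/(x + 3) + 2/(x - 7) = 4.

x = -3.4772 or x = 7.4772

Multiply both sides by (x + 3)(x - 7):
-2(x - 7) + 2(x + 3) = 4(x + 3)(x - 7).
Expand and collect terms: 4x² - 16x - 104 = 0.
By the quadratic formula, x = (16 ± √1920) / 8, so x ≈ 7.4772 or x ≈ -3.4772.
Neither value makes a denominator zero (x ≠ -3, x ≠ 7), so both are valid.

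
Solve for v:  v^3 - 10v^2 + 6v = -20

v = -1.099 or v = 2 or v = 9.099

Rearrange: v^3 - 10v^2 + 6v + 20 = 0.
Possible rational roots are divisors of 20. Testing v = 2 gives 0, so (v - 2) is a factor.
Divide: v^3 - 10v^2 + 6v + 20 = (v - 2)(v^2 - 8v - 10).
Apply the quadratic formula to v^2 - 8v - 10 = 0: v = (8 +/- sqrt(104))/2, i.e. v ~= 9.099 or v ~= -1.099.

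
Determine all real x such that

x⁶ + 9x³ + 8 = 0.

Let u = x³. The equation becomes u² + 9u + 8 = 0.
Factor: (u + 8)(u + 1) = 0, so u = -8 or u = -1.
x³ = -8 gives x = -2.
x³ = -1 gives x = -1.

x = -2 or x = -1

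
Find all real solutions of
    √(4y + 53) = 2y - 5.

Square both sides: 4y + 53 = (2y - 5)².
Expand and rearrange: 4y² - 24y - 28 = 0.
Solving gives y = 7 or y = -1.
Check each candidate in the original equation:
  y = 7: √(81) = 9, while 2y - 5 = 9 — valid.
  y = -1: √(49) = 7, while 2y - 5 = -7 — extraneous.

y = 7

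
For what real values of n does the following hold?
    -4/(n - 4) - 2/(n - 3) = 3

Multiply both sides by (n - 4)(n - 3):
-4(n - 3) - 2(n - 4) = 3(n - 4)(n - 3).
Expand and collect terms: 3n² - 15n + 16 = 0.
By the quadratic formula, n = (15 ± √33) / 6, so n ≈ 3.4574 or n ≈ 1.5426.
Neither value makes a denominator zero (n ≠ 4, n ≠ 3), so both are valid.

n = 1.5426 or n = 3.4574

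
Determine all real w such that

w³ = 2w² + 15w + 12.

Rearrange: w³ - 2w² - 15w - 12 = 0.
Possible rational roots are divisors of -12. Testing w = -1 gives 0, so (w + 1) is a factor.
Divide: w³ - 2w² - 15w - 12 = (w + 1)(w² - 3w - 12).
Apply the quadratic formula to w² - 3w - 12 = 0: w = (3 ± √57)/2, i.e. w ≈ 5.2749 or w ≈ -2.2749.

w = -2.2749 or w = -1 or w = 5.2749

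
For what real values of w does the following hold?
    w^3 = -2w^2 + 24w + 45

Rearrange: w^3 + 2w^2 - 24w - 45 = 0.
Possible rational roots are divisors of -45. Testing w = -5 gives 0, so (w + 5) is a factor.
Divide: w^3 + 2w^2 - 24w - 45 = (w + 5)(w^2 - 3w - 9).
Apply the quadratic formula to w^2 - 3w - 9 = 0: w = (3 +/- sqrt(45))/2, i.e. w ~= 4.8541 or w ~= -1.8541.

w = -5 or w = -1.8541 or w = 4.8541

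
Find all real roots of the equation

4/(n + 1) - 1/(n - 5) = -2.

Multiply both sides by (n + 1)(n - 5):
4(n - 5) - (n + 1) = -2(n + 1)(n - 5).
Expand and collect terms: -2n² + 5n + 31 = 0.
By the quadratic formula, n = (-5 ± √273) / -4, so n ≈ -2.8807 or n ≈ 5.3807.
Neither value makes a denominator zero (n ≠ -1, n ≠ 5), so both are valid.

n = -2.8807 or n = 5.3807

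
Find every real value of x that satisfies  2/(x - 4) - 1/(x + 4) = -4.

Multiply both sides by (x - 4)(x + 4):
2(x + 4) - (x - 4) = -4(x - 4)(x + 4).
Expand and collect terms: -4x² - x + 52 = 0.
By the quadratic formula, x = (1 ± √833) / -8, so x ≈ -3.7327 or x ≈ 3.4827.
Neither value makes a denominator zero (x ≠ 4, x ≠ -4), so both are valid.

x = -3.7327 or x = 3.4827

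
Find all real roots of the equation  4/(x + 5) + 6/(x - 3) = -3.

x = -6.6805 or x = 1.3472

Multiply both sides by (x + 5)(x - 3):
4(x - 3) + 6(x + 5) = -3(x + 5)(x - 3).
Expand and collect terms: -3x² - 16x + 27 = 0.
By the quadratic formula, x = (16 ± √580) / -6, so x ≈ -6.6805 or x ≈ 1.3472.
Neither value makes a denominator zero (x ≠ -5, x ≠ 3), so both are valid.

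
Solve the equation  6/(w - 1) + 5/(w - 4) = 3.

Multiply both sides by (w - 1)(w - 4):
6(w - 4) + 5(w - 1) = 3(w - 1)(w - 4).
Expand and collect terms: 3w^2 - 26w + 41 = 0.
By the quadratic formula, w = (26 +/- sqrt(184)) / 6, so w ~= 6.5941 or w ~= 2.0726.
Neither value makes a denominator zero (w != 1, w != 4), so both are valid.

w = 2.0726 or w = 6.5941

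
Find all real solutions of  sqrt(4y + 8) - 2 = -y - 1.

Isolate the radical: sqrt(4y + 8) = -y + 1.
Square both sides: 4y + 8 = (-y + 1)^2.
Expand and rearrange: y^2 - 6y - 7 = 0.
Solving gives y = 7 or y = -1.
Check each candidate in the original equation:
  y = 7: sqrt(36) = 6, while -y + 1 = -6 — extraneous.
  y = -1: sqrt(4) = 2, while -y + 1 = 2 — valid.

y = -1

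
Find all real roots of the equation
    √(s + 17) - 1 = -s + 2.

Isolate the radical: √(s + 17) = -s + 3.
Square both sides: s + 17 = (-s + 3)².
Expand and rearrange: s² - 7s - 8 = 0.
Solving gives s = 8 or s = -1.
Check each candidate in the original equation:
  s = 8: √(25) = 5, while -s + 3 = -5 — extraneous.
  s = -1: √(16) = 4, while -s + 3 = 4 — valid.

s = -1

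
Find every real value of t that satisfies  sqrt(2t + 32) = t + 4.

t = 2

Square both sides: 2t + 32 = (t + 4)^2.
Expand and rearrange: t^2 + 6t - 16 = 0.
Solving gives t = 2 or t = -8.
Check each candidate in the original equation:
  t = 2: sqrt(36) = 6, while t + 4 = 6 — valid.
  t = -8: sqrt(16) = 4, while t + 4 = -4 — extraneous.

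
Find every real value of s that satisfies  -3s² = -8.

s = -1.633 or s = 1.633

Rearrange to standard form: -3s² + 8 = 0.
Discriminant: (0)² − 4·(-3)·8 = 96.
Quadratic formula: s = (0 ± √96) / (-6).
So s = -2·√(6)/3 ≈ -1.633 or s = 2·√(6)/3 ≈ 1.633.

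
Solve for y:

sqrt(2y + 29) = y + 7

Square both sides: 2y + 29 = (y + 7)^2.
Expand and rearrange: y^2 + 12y + 20 = 0.
Solving gives y = -2 or y = -10.
Check each candidate in the original equation:
  y = -2: sqrt(25) = 5, while y + 7 = 5 — valid.
  y = -10: sqrt(9) = 3, while y + 7 = -3 — extraneous.

y = -2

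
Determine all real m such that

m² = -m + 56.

Bring every term to one side: m² + m - 56 = 0.
Factor: (m - 7)(m + 8) = 0.
So m = 7 or m = -8.

m = -8 or m = 7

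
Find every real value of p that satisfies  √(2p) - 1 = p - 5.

p = 8

Isolate the radical: √(2p) = p - 4.
Square both sides: 2p = (p - 4)².
Expand and rearrange: p² - 10p + 16 = 0.
Solving gives p = 8 or p = 2.
Check each candidate in the original equation:
  p = 8: √(16) = 4, while p - 4 = 4 — valid.
  p = 2: √(4) = 2, while p - 4 = -2 — extraneous.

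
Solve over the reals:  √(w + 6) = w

w = 3

Square both sides: w + 6 = (w)².
Expand and rearrange: w² - w - 6 = 0.
Solving gives w = 3 or w = -2.
Check each candidate in the original equation:
  w = 3: √(9) = 3, while w = 3 — valid.
  w = -2: √(4) = 2, while w = -2 — extraneous.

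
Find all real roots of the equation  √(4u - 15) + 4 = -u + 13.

Isolate the radical: √(4u - 15) = -u + 9.
Square both sides: 4u - 15 = (-u + 9)².
Expand and rearrange: u² - 22u + 96 = 0.
Solving gives u = 16 or u = 6.
Check each candidate in the original equation:
  u = 16: √(49) = 7, while -u + 9 = -7 — extraneous.
  u = 6: √(9) = 3, while -u + 9 = 3 — valid.

u = 6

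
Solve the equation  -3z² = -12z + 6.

z = 0.5858 or z = 3.4142

Rearrange to standard form: -3z² + 12z - 6 = 0.
Discriminant: (12)² − 4·(-3)·(-6) = 72.
Quadratic formula: z = (-12 ± √72) / (-6).
So z = 2 - √(2) ≈ 0.5858 or z = √(2) + 2 ≈ 3.4142.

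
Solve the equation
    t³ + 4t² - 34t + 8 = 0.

t = -8.2426 or t = 0.2426 or t = 4

Possible rational roots are divisors of 8. Testing t = 4 gives 0, so (t - 4) is a factor.
Divide: t³ + 4t² - 34t + 8 = (t - 4)(t² + 8t - 2).
Apply the quadratic formula to t² + 8t - 2 = 0: t = (-8 ± √72)/2, i.e. t ≈ 0.2426 or t ≈ -8.2426.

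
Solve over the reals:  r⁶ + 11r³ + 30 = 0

r = -1.8171 or r = -1.71

Let u = r³. The equation becomes u² + 11u + 30 = 0.
Factor: (u + 5)(u + 6) = 0, so u = -5 or u = -6.
r³ = -5 gives r = -∛(5) ≈ -1.71.
r³ = -6 gives r = -∛(6) ≈ -1.8171.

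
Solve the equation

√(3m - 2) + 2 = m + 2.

Isolate the radical: √(3m - 2) = m.
Square both sides: 3m - 2 = (m)².
Expand and rearrange: m² - 3m + 2 = 0.
Solving gives m = 2 or m = 1.
Check each candidate in the original equation:
  m = 2: √(4) = 2, while m = 2 — valid.
  m = 1: √(1) = 1, while m = 1 — valid.

m = 1 or m = 2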